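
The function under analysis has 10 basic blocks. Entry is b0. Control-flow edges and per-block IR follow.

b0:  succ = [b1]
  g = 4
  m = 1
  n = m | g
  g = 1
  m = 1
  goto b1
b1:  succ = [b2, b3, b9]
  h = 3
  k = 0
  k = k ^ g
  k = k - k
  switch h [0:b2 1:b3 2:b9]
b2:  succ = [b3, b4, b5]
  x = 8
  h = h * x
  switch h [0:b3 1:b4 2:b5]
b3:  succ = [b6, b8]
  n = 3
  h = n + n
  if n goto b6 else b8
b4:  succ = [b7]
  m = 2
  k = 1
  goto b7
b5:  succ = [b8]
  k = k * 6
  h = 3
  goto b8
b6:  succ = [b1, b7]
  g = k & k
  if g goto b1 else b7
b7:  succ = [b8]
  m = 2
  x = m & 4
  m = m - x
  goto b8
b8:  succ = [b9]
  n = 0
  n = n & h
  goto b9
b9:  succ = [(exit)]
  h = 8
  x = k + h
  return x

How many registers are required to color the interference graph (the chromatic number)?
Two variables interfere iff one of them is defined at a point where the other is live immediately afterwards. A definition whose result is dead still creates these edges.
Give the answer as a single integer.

Answer: 4

Derivation:
Per-block:
  b0: {g,m,n} / ∅
  b1: {h,k} / {g}
  b2: {h,x} / {h}
  b3: {h,n} / ∅
  b4: {k,m} / ∅
  b5: {h,k} / {k}
  b6: {g} / {k}
  b7: {m,x} / ∅
  b8: {n} / {h}
  b9: {h,x} / {k}

Live sets:
  b0 li=∅ lo={g}
  b1 li={g} lo={h,k}
  b2 li={h,k} lo={h,k}
  b3 li={k} lo={h,k}
  b4 li={h} lo={h,k}
  b5 li={k} lo={h,k}
  b6 li={h,k} lo={g,h,k}
  b7 li={h,k} lo={h,k}
  b8 li={h,k} lo={k}
  b9 li={k} lo=∅

Interference:
  g: {h,k,m}
  h: {g,k,m,n,x}
  k: {g,h,m,n,x}
  m: {g,h,k,x}
  n: {h,k}
  x: {h,k,m}

Colouring:
  clique {g,h,k,m} ⇒ need ≥ 4
  assign g→r3 h→r0 k→r1 m→r2 n→r2 x→r3 — no edge inside a register ⇒ χ ≤ 4
  χ = 4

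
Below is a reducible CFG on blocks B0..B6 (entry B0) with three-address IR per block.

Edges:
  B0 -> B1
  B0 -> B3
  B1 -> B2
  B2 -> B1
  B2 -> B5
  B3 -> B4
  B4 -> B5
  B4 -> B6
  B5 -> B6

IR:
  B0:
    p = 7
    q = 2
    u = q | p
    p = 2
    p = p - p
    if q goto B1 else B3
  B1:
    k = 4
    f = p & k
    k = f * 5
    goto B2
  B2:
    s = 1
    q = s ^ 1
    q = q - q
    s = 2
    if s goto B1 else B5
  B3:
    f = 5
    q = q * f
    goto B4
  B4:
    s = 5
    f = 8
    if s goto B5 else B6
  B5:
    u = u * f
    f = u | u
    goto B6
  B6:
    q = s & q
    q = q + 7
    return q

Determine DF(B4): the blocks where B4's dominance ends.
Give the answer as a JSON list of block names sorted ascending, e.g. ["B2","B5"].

Answer: ["B5", "B6"]

Derivation:
idom tree: B1←B0 B2←B1 B3←B0 B4←B3 B5←B0 B6←B0
Join-block Dom:
  B1: preds {B0,B2}: {B0} ∩ {B0,B1,B2} = {B0}; idom=B0
  B5: preds {B2,B4}: {B0,B1,B2} ∩ {B0,B3,B4} = {B0}; idom=B0
  B6: preds {B4,B5}: {B0,B3,B4} ∩ {B0,B5} = {B0}; idom=B0

DF walk-up:
  B1←B0: walk · to B0
  B1←B2: walk B2→B1 to B0
  B5←B2: walk B2→B1 to B0
  B5←B4: walk B4→B3 to B0
  B6←B4: walk B4→B3 to B0
  B6←B5: walk B5 to B0
  DF(B0)=∅
  DF(B1)={B1,B5}
  DF(B2)={B1,B5}
  DF(B3)={B5,B6}
  DF(B4)={B5,B6}
  DF(B5)={B6}
  DF(B6)=∅

DF(B4) = ["B5", "B6"]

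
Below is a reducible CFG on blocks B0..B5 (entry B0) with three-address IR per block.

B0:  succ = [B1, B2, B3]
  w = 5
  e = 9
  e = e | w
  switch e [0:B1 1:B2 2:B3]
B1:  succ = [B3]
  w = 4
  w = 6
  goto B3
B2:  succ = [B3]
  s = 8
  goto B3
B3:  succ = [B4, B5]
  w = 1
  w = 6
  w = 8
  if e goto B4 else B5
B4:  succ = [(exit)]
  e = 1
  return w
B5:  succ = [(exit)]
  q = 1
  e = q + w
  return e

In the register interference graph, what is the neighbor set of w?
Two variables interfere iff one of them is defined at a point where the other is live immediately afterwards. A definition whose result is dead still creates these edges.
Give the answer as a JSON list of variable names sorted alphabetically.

Per-block:
  B0 def {e,w} use ∅
  B1 def {w} use ∅
  B2 def {s} use ∅
  B3 def {w} use {e}
  B4 def {e} use {w}
  B5 def {e,q} use {w}

Live sets:
  B0 li=∅ lo={e}
  B1 li={e} lo={e}
  B2 li={e} lo={e}
  B3 li={e} lo={w}
  B4 li={w} lo=∅
  B5 li={w} lo=∅

Conflict graph:
  e: {s,w}
  q: {w}
  s: {e}
  w: {e,q}

N(w) = ["e", "q"]

Answer: ["e", "q"]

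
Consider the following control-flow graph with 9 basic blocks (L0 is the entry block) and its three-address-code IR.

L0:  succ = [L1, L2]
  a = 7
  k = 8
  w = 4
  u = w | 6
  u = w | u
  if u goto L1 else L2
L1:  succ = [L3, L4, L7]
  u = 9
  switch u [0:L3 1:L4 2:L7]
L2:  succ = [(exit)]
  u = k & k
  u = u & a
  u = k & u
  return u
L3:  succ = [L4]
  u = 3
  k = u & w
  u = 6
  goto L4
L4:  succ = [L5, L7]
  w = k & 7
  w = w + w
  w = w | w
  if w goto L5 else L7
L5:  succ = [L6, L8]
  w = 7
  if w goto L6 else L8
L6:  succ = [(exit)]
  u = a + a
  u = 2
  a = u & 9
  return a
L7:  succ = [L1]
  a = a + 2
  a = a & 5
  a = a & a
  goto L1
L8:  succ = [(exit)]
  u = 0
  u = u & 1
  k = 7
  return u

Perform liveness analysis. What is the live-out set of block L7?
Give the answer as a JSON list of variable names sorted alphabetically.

Answer: ["a", "k", "w"]

Working:
Per-block:
  L0: {a,k,u,w} / ∅
  L1: {u} / ∅
  L2: {u} / {a,k}
  L3: {k,u} / {w}
  L4: {w} / {k}
  L5: {w} / ∅
  L6: {a,u} / {a}
  L7: {a} / {a}
  L8: {k,u} / ∅

Liveness:
  live L0: ∅→{a,k,w}
  live L1: {a,k,w}→{a,k,w}
  live L2: {a,k}→∅
  live L3: {a,w}→{a,k}
  live L4: {a,k}→{a,k,w}
  live L5: {a}→{a}
  live L6: {a}→∅
  live L7: {a,k,w}→{a,k,w}
  live L8: ∅→∅

live-out(L7) = ["a", "k", "w"]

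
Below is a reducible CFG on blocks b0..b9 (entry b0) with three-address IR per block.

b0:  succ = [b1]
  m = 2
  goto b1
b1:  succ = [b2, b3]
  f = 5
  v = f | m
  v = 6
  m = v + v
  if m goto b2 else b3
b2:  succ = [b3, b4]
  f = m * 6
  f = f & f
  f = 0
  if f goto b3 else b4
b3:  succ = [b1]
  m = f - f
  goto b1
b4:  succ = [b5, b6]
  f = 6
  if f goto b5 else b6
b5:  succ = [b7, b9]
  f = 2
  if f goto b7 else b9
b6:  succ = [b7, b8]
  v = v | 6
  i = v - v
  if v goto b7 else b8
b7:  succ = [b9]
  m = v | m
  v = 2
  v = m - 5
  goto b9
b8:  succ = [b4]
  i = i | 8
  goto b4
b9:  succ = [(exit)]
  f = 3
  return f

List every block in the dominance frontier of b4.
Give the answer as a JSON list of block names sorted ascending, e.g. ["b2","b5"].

Answer: ["b4"]

Derivation:
idom tree: b1←b0 b2←b1 b3←b1 b4←b2 b5←b4 b6←b4 b7←b4 b8←b6 b9←b4
Dom at joins:
  b1: preds {b0,b3}: {b0} ∩ {b0,b1,b3} = {b0}; idom=b0
  b3: preds {b1,b2}: {b0,b1} ∩ {b0,b1,b2} = {b0,b1}; idom=b1
  b4: preds {b2,b8}: {b0,b1,b2} ∩ {b0,b1,b2,b4,b6,b8} = {b0,b1,b2}; idom=b2
  b7: preds {b5,b6}: {b0,b1,b2,b4,b5} ∩ {b0,b1,b2,b4,b6} = {b0,b1,b2,b4}; idom=b4
  b9: preds {b5,b7}: {b0,b1,b2,b4,b5} ∩ {b0,b1,b2,b4,b7} = {b0,b1,b2,b4}; idom=b4

DF derivation:
  b1←b0: walk · to b0
  b1←b3: walk b3→b1 to b0
  b3←b1: walk · to b1
  b3←b2: walk b2 to b1
  b4←b2: walk · to b2
  b4←b8: walk b8→b6→b4 to b2
  b7←b5: walk b5 to b4
  b7←b6: walk b6 to b4
  b9←b5: walk b5 to b4
  b9←b7: walk b7 to b4
  DF(b0)=∅
  DF(b1)={b1}
  DF(b2)={b3}
  DF(b3)={b1}
  DF(b4)={b4}
  DF(b5)={b7,b9}
  DF(b6)={b4,b7}
  DF(b7)={b9}
  DF(b8)={b4}
  DF(b9)=∅

DF(b4) = ["b4"]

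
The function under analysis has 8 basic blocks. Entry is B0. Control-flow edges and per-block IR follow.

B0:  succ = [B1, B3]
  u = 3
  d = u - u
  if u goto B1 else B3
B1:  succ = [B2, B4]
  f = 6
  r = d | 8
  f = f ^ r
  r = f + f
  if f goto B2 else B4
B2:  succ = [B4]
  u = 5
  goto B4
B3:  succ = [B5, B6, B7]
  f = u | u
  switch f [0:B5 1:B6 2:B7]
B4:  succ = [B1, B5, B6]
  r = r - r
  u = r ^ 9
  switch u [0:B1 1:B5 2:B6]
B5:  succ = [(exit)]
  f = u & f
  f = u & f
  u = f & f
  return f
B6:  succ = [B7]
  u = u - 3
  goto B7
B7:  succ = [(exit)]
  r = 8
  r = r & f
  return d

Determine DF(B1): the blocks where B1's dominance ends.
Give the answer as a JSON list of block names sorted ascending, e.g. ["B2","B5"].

idom tree: B1←B0 B2←B1 B3←B0 B4←B1 B5←B0 B6←B0 B7←B0
Dom at joins:
  B1: preds {B0,B4}: {B0} ∩ {B0,B1,B4} = {B0}; idom=B0
  B4: preds {B1,B2}: {B0,B1} ∩ {B0,B1,B2} = {B0,B1}; idom=B1
  B5: preds {B3,B4}: {B0,B3} ∩ {B0,B1,B4} = {B0}; idom=B0
  B6: preds {B3,B4}: {B0,B3} ∩ {B0,B1,B4} = {B0}; idom=B0
  B7: preds {B3,B6}: {B0,B3} ∩ {B0,B6} = {B0}; idom=B0

Frontier:
  join B1 pred B0: · stop@B0
  join B1 pred B4: B4→B1 stop@B0
  join B4 pred B1: · stop@B1
  join B4 pred B2: B2 stop@B1
  join B5 pred B3: B3 stop@B0
  join B5 pred B4: B4→B1 stop@B0
  join B6 pred B3: B3 stop@B0
  join B6 pred B4: B4→B1 stop@B0
  join B7 pred B3: B3 stop@B0
  join B7 pred B6: B6 stop@B0
  DF(B0)=∅
  DF(B1)={B1,B5,B6}
  DF(B2)={B4}
  DF(B3)={B5,B6,B7}
  DF(B4)={B1,B5,B6}
  DF(B5)=∅
  DF(B6)={B7}
  DF(B7)=∅

DF(B1) = ["B1", "B5", "B6"]

Answer: ["B1", "B5", "B6"]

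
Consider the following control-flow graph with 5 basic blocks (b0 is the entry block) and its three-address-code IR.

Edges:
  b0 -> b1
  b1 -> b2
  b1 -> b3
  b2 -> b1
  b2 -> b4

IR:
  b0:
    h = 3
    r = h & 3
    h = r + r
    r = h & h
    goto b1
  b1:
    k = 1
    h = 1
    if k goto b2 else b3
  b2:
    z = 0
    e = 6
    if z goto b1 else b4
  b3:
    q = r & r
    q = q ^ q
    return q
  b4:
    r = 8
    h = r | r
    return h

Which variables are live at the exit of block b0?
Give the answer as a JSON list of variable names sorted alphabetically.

def/use:
  b0: def={h,r} ue=∅
  b1: def={h,k} ue=∅
  b2: def={e,z} ue=∅
  b3: def={q} ue={r}
  b4: def={h,r} ue=∅

Backward fixpoint:
  live b0: ∅→{r}
  live b1: {r}→{r}
  live b2: {r}→{r}
  live b3: {r}→∅
  live b4: ∅→∅

live-out(b0) = ["r"]

Answer: ["r"]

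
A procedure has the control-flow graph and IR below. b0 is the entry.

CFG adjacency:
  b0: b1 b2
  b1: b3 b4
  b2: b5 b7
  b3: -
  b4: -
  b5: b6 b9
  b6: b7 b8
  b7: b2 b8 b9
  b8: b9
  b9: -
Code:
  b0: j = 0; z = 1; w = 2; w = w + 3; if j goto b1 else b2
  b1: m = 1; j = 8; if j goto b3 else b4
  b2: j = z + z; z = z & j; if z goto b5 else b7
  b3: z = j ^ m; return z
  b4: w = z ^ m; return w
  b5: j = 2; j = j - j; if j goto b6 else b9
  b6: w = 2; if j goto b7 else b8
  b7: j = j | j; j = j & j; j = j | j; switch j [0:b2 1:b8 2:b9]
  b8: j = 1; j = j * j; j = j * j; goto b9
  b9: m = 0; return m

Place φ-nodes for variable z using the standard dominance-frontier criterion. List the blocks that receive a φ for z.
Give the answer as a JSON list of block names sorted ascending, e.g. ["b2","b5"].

idom tree: b1←b0 b2←b0 b3←b1 b4←b1 b5←b2 b6←b5 b7←b2 b8←b2 b9←b2
Dom∩ at merges:
  b2: preds {b0,b7}: {b0} ∩ {b0,b2,b7} = {b0}; idom=b0
  b7: preds {b2,b6}: {b0,b2} ∩ {b0,b2,b5,b6} = {b0,b2}; idom=b2
  b8: preds {b6,b7}: {b0,b2,b5,b6} ∩ {b0,b2,b7} = {b0,b2}; idom=b2
  b9: preds {b5,b7,b8}: {b0,b2,b5} ∩ {b0,b2,b7} ∩ {b0,b2,b8} = {b0,b2}; idom=b2

Frontier:
  b2←b0: walk · to b0
  b2←b7: walk b7→b2 to b0
  b7←b2: walk · to b2
  b7←b6: walk b6→b5 to b2
  b8←b6: walk b6→b5 to b2
  b8←b7: walk b7 to b2
  b9←b5: walk b5 to b2
  b9←b7: walk b7 to b2
  b9←b8: walk b8 to b2
  DF(b0)=∅
  DF(b1)=∅
  DF(b2)={b2}
  DF(b3)=∅
  DF(b4)=∅
  DF(b5)={b7,b8,b9}
  DF(b6)={b7,b8}
  DF(b7)={b2,b8,b9}
  DF(b8)={b9}
  DF(b9)=∅

φ for z: defs {b0,b2,b3}
  DF⁺ = {b2}

Answer: ["b2"]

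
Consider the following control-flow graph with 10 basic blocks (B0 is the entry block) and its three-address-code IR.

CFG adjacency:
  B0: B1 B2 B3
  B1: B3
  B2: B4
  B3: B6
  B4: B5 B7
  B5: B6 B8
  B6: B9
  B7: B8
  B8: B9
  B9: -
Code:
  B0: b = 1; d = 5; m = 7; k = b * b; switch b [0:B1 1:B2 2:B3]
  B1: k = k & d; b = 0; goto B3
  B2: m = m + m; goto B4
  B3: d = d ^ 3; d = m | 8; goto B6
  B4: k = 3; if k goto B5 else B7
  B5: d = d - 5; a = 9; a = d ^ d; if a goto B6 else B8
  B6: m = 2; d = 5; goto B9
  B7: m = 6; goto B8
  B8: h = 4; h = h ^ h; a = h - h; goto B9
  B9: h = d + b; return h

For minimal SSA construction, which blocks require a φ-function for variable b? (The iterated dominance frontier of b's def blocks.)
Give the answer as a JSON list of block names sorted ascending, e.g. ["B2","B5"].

Answer: ["B3", "B6", "B9"]

Derivation:
idom tree: B1←B0 B2←B0 B3←B0 B4←B2 B5←B4 B6←B0 B7←B4 B8←B4 B9←B0
Join-block Dom:
  B3: preds {B0,B1}: {B0} ∩ {B0,B1} = {B0}; idom=B0
  B6: preds {B3,B5}: {B0,B3} ∩ {B0,B2,B4,B5} = {B0}; idom=B0
  B8: preds {B5,B7}: {B0,B2,B4,B5} ∩ {B0,B2,B4,B7} = {B0,B2,B4}; idom=B4
  B9: preds {B6,B8}: {B0,B6} ∩ {B0,B2,B4,B8} = {B0}; idom=B0

DF derivation:
  B3←B0: walk · to B0
  B3←B1: walk B1 to B0
  B6←B3: walk B3 to B0
  B6←B5: walk B5→B4→B2 to B0
  B8←B5: walk B5 to B4
  B8←B7: walk B7 to B4
  B9←B6: walk B6 to B0
  B9←B8: walk B8→B4→B2 to B0
  DF(B0)=∅
  DF(B1)={B3}
  DF(B2)={B6,B9}
  DF(B3)={B6}
  DF(B4)={B6,B9}
  DF(B5)={B6,B8}
  DF(B6)={B9}
  DF(B7)={B8}
  DF(B8)={B9}
  DF(B9)=∅

φ for b: defs {B0,B1}
  DF⁺ = {B3,B6,B9}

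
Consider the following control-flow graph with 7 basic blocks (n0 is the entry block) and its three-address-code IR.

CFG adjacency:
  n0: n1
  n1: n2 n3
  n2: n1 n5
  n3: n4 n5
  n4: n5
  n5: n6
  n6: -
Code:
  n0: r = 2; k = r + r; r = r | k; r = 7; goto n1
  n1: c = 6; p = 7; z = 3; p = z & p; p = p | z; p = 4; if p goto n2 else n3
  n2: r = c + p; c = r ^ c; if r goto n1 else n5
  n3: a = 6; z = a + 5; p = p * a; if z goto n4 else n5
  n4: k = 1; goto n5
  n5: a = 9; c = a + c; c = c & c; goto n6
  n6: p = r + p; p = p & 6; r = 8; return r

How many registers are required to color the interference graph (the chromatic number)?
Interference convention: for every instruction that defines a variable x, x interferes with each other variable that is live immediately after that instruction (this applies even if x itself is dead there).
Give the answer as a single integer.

Answer: 5

Analysis:
Block summaries:
  n0: {k,r} / ∅
  n1: {c,p,z} / ∅
  n2: {c,r} / {c,p}
  n3: {a,p,z} / {p}
  n4: {k} / ∅
  n5: {a,c} / {c}
  n6: {p,r} / {p,r}

Live sets:
  n0: in=∅ out={r}
  n1: in={r} out={c,p,r}
  n2: in={c,p} out={c,p,r}
  n3: in={c,p,r} out={c,p,r}
  n4: in={c,p,r} out={c,p,r}
  n5: in={c,p,r} out={p,r}
  n6: in={p,r} out=∅

Interference:
  a: {c,p,r,z}
  c: {a,k,p,r,z}
  k: {c,p,r}
  p: {a,c,k,r,z}
  r: {a,c,k,p,z}
  z: {a,c,p,r}

Registers:
  {a,c,p,r,z} pairwise interfere (5-clique) ⇒ χ ≥ 5
  assign a→c3 c→c0 k→c3 p→c1 r→c2 z→c4 — no edge inside a register ⇒ χ ≤ 5
  χ = 5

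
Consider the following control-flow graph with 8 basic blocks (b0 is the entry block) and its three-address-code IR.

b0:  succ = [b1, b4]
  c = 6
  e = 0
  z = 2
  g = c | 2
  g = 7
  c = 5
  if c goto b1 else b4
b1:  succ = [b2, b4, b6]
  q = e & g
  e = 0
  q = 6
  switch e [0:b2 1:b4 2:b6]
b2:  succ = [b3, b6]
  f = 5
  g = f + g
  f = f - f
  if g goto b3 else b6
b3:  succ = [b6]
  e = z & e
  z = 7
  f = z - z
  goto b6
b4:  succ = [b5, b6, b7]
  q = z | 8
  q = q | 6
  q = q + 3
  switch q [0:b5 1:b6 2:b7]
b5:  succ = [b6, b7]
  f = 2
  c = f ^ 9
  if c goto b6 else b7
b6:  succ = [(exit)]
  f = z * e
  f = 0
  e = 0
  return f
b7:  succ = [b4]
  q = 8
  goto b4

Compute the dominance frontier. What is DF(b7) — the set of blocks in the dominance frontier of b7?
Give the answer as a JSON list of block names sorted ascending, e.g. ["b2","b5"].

Answer: ["b4"]

Analysis:
idom tree: b1←b0 b2←b1 b3←b2 b4←b0 b5←b4 b6←b0 b7←b4
Join-block Dom:
  b4: preds {b0,b1,b7}: {b0} ∩ {b0,b1} ∩ {b0,b4,b7} = {b0}; idom=b0
  b6: preds {b1,b2,b3,b4,b5}: {b0,b1} ∩ {b0,b1,b2} ∩ {b0,b1,b2,b3} ∩ {b0,b4} ∩ {b0,b4,b5} = {b0}; idom=b0
  b7: preds {b4,b5}: {b0,b4} ∩ {b0,b4,b5} = {b0,b4}; idom=b4

DF walk-up:
  join b4 pred b0: · stop@b0
  join b4 pred b1: b1 stop@b0
  join b4 pred b7: b7→b4 stop@b0
  join b6 pred b1: b1 stop@b0
  join b6 pred b2: b2→b1 stop@b0
  join b6 pred b3: b3→b2→b1 stop@b0
  join b6 pred b4: b4 stop@b0
  join b6 pred b5: b5→b4 stop@b0
  join b7 pred b4: · stop@b4
  join b7 pred b5: b5 stop@b4
  DF(b0)=∅
  DF(b1)={b4,b6}
  DF(b2)={b6}
  DF(b3)={b6}
  DF(b4)={b4,b6}
  DF(b5)={b6,b7}
  DF(b6)=∅
  DF(b7)={b4}

DF(b7) = ["b4"]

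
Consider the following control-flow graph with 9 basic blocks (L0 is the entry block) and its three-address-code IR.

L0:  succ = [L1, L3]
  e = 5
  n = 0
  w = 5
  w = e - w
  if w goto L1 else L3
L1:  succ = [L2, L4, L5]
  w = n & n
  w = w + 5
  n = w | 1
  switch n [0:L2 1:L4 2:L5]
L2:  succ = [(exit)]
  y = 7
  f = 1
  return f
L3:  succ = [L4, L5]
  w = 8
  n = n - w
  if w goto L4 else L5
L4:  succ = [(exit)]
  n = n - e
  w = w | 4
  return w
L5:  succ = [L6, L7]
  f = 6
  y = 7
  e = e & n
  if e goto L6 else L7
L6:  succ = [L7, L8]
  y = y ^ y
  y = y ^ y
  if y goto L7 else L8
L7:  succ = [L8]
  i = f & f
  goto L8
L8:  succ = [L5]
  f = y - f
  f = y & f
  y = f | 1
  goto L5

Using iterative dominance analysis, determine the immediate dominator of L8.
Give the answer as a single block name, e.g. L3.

Answer: L5

Derivation:
idom tree: L1←L0 L2←L1 L3←L0 L4←L0 L5←L0 L6←L5 L7←L5 L8←L5
Dom at joins:
  L4: preds {L1,L3}: {L0,L1} ∩ {L0,L3} = {L0}; idom=L0
  L5: preds {L1,L3,L8}: {L0,L1} ∩ {L0,L3} ∩ {L0,L5,L8} = {L0}; idom=L0
  L7: preds {L5,L6}: {L0,L5} ∩ {L0,L5,L6} = {L0,L5}; idom=L5
  L8: preds {L6,L7}: {L0,L5,L6} ∩ {L0,L5,L7} = {L0,L5}; idom=L5

idom(L8) = L5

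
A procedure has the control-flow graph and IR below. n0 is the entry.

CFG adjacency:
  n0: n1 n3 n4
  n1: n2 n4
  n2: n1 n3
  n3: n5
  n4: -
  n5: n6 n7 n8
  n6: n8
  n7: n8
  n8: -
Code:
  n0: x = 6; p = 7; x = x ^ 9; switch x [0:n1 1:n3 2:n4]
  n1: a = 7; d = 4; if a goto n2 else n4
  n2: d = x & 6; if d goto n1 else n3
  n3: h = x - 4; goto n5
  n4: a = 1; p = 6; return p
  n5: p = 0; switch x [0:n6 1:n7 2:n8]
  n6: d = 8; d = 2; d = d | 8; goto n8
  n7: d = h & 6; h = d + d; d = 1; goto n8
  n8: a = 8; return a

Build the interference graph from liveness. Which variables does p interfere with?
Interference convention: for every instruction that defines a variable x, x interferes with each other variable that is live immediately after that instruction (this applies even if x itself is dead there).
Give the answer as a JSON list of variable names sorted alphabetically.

Answer: ["h", "x"]

Working:
Per-block:
  n0: def={p,x} ue=∅
  n1: def={a,d} ue=∅
  n2: def={d} ue={x}
  n3: def={h} ue={x}
  n4: def={a,p} ue=∅
  n5: def={p} ue={x}
  n6: def={d} ue=∅
  n7: def={d,h} ue={h}
  n8: def={a} ue=∅

Backward fixpoint:
  live n0: ∅→{x}
  live n1: {x}→{x}
  live n2: {x}→{x}
  live n3: {x}→{h,x}
  live n4: ∅→∅
  live n5: {h,x}→{h}
  live n6: ∅→∅
  live n7: {h}→∅
  live n8: ∅→∅

Interference:
  a: {d,x}
  d: {a,x}
  h: {p,x}
  p: {h,x}
  x: {a,d,h,p}

N(p) = ["h", "x"]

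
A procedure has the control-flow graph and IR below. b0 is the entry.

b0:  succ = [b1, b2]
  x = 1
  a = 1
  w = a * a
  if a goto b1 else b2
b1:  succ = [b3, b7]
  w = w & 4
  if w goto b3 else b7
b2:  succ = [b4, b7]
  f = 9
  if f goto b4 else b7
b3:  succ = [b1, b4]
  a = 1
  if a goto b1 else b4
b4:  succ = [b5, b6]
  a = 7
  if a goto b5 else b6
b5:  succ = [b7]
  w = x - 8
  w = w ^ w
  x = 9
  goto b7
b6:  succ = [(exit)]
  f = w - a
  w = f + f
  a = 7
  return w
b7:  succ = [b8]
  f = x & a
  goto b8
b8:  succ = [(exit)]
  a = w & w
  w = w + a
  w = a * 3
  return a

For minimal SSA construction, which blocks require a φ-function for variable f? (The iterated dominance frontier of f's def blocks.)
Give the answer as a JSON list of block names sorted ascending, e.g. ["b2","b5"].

idom tree: b1←b0 b2←b0 b3←b1 b4←b0 b5←b4 b6←b4 b7←b0 b8←b7
Dom at joins:
  b1: preds {b0,b3}: {b0} ∩ {b0,b1,b3} = {b0}; idom=b0
  b4: preds {b2,b3}: {b0,b2} ∩ {b0,b1,b3} = {b0}; idom=b0
  b7: preds {b1,b2,b5}: {b0,b1} ∩ {b0,b2} ∩ {b0,b4,b5} = {b0}; idom=b0

DF walk-up:
  join b1 pred b0: · stop@b0
  join b1 pred b3: b3→b1 stop@b0
  join b4 pred b2: b2 stop@b0
  join b4 pred b3: b3→b1 stop@b0
  join b7 pred b1: b1 stop@b0
  join b7 pred b2: b2 stop@b0
  join b7 pred b5: b5→b4 stop@b0
  DF(b0)=∅
  DF(b1)={b1,b4,b7}
  DF(b2)={b4,b7}
  DF(b3)={b1,b4}
  DF(b4)={b7}
  DF(b5)={b7}
  DF(b6)=∅
  DF(b7)=∅
  DF(b8)=∅

φ for f: defs {b2,b6,b7}
  DF⁺ = {b4,b7}

Answer: ["b4", "b7"]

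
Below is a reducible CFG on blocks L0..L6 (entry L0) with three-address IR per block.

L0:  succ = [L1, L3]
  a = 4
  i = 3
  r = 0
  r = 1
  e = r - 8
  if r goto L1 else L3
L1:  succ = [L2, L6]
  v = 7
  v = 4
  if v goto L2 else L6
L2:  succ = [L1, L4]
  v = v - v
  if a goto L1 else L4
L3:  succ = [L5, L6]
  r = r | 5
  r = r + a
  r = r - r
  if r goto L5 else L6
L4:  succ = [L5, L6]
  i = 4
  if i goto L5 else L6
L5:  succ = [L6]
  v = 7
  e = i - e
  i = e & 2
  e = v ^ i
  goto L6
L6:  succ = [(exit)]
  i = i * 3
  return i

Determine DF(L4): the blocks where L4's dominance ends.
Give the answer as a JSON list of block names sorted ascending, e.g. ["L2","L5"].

idom tree: L1←L0 L2←L1 L3←L0 L4←L2 L5←L0 L6←L0
Dom∩ at merges:
  L1: preds {L0,L2}: {L0} ∩ {L0,L1,L2} = {L0}; idom=L0
  L5: preds {L3,L4}: {L0,L3} ∩ {L0,L1,L2,L4} = {L0}; idom=L0
  L6: preds {L1,L3,L4,L5}: {L0,L1} ∩ {L0,L3} ∩ {L0,L1,L2,L4} ∩ {L0,L5} = {L0}; idom=L0

DF derivation:
  join L1 pred L0: · stop@L0
  join L1 pred L2: L2→L1 stop@L0
  join L5 pred L3: L3 stop@L0
  join L5 pred L4: L4→L2→L1 stop@L0
  join L6 pred L1: L1 stop@L0
  join L6 pred L3: L3 stop@L0
  join L6 pred L4: L4→L2→L1 stop@L0
  join L6 pred L5: L5 stop@L0
  L0: DF=∅
  L1: DF={L1,L5,L6}
  L2: DF={L1,L5,L6}
  L3: DF={L5,L6}
  L4: DF={L5,L6}
  L5: DF={L6}
  L6: DF=∅

DF(L4) = ["L5", "L6"]

Answer: ["L5", "L6"]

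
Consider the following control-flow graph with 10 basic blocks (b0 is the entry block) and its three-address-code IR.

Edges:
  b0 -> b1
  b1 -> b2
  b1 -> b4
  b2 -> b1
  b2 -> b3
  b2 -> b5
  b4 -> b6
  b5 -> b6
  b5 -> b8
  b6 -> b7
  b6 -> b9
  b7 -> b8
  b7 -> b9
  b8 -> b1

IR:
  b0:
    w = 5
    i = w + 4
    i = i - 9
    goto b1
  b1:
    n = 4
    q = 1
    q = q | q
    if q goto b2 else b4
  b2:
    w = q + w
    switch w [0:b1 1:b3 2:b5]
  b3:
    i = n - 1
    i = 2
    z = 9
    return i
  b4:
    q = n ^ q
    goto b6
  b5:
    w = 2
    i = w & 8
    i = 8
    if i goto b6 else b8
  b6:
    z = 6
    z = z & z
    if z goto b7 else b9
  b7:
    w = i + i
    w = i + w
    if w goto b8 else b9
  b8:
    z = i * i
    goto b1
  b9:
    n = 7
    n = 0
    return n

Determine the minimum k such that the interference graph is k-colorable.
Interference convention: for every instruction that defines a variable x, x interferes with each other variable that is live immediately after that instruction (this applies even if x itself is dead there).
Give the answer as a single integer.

Answer: 4

Derivation:
Per-block:
  b0: def={i,w} ue=∅
  b1: def={n,q} ue=∅
  b2: def={w} ue={q,w}
  b3: def={i,z} ue={n}
  b4: def={q} ue={n,q}
  b5: def={i,w} ue=∅
  b6: def={z} ue=∅
  b7: def={w} ue={i}
  b8: def={z} ue={i}
  b9: def={n} ue=∅

Live sets:
  b0 li=∅ lo={i,w}
  b1 li={i,w} lo={i,n,q,w}
  b2 li={i,n,q,w} lo={i,n,w}
  b3 li={n} lo=∅
  b4 li={i,n,q} lo={i}
  b5 li=∅ lo={i,w}
  b6 li={i} lo={i}
  b7 li={i} lo={i,w}
  b8 li={i,w} lo={i,w}
  b9 li=∅ lo=∅

Interference:
  i: {n,q,w,z}
  n: {i,q,w}
  q: {i,n,w}
  w: {i,n,q,z}
  z: {i,w}

Registers:
  {i,n,q,w} pairwise interfere (4-clique) ⇒ χ ≥ 4
  assign i→r0 n→r2 q→r3 w→r1 z→r2 — no edge inside a register ⇒ χ ≤ 4
  χ = 4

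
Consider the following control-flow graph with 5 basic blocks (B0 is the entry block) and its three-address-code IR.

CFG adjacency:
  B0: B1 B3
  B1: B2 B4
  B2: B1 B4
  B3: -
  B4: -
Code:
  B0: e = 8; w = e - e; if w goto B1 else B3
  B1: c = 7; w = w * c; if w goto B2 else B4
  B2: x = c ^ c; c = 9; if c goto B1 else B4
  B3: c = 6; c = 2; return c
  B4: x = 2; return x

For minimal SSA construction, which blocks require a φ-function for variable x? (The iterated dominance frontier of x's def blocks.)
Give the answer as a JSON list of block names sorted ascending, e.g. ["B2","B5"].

idom tree: B1←B0 B2←B1 B3←B0 B4←B1
Dom∩ at merges:
  B1: preds {B0,B2}: {B0} ∩ {B0,B1,B2} = {B0}; idom=B0
  B4: preds {B1,B2}: {B0,B1} ∩ {B0,B1,B2} = {B0,B1}; idom=B1

DF derivation:
  join B1 pred B0: · stop@B0
  join B1 pred B2: B2→B1 stop@B0
  join B4 pred B1: · stop@B1
  join B4 pred B2: B2 stop@B1
  B0: DF=∅
  B1: DF={B1}
  B2: DF={B1,B4}
  B3: DF=∅
  B4: DF=∅

φ for x: defs {B2,B4}
  DF⁺ = {B1,B4}

Answer: ["B1", "B4"]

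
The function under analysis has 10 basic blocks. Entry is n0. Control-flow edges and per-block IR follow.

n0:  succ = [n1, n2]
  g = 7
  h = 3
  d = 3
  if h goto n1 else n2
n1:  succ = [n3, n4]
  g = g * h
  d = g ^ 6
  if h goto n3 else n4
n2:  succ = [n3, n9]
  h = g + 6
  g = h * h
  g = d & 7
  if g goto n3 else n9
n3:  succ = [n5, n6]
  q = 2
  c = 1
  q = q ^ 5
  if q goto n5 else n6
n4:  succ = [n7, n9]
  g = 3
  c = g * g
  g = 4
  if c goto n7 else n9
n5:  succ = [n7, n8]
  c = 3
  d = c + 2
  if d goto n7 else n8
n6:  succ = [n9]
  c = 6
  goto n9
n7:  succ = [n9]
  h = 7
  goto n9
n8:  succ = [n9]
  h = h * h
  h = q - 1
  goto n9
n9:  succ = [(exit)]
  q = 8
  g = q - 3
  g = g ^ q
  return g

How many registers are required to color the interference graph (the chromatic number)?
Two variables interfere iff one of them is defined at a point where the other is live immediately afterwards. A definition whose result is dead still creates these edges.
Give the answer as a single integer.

Answer: 4

Working:
Per-block:
  n0: def={d,g,h} ue=∅
  n1: def={d,g} ue={g,h}
  n2: def={g,h} ue={d,g}
  n3: def={c,q} ue=∅
  n4: def={c,g} ue=∅
  n5: def={c,d} ue=∅
  n6: def={c} ue=∅
  n7: def={h} ue=∅
  n8: def={h} ue={h,q}
  n9: def={g,q} ue=∅

Liveness:
  live n0: ∅→{d,g,h}
  live n1: {g,h}→{h}
  live n2: {d,g}→{h}
  live n3: {h}→{h,q}
  live n4: ∅→∅
  live n5: {h,q}→{h,q}
  live n6: ∅→∅
  live n7: ∅→∅
  live n8: {h,q}→∅
  live n9: ∅→∅

Conflict graph:
  c: {g,h,q}
  d: {g,h,q}
  g: {c,d,h,q}
  h: {c,d,g,q}
  q: {c,d,g,h}

Registers:
  clique {c,g,h,q} ⇒ need ≥ 4
  assign c→r3 d→r3 g→r0 h→r1 q→r2 — no edge inside a register ⇒ χ ≤ 4
  χ = 4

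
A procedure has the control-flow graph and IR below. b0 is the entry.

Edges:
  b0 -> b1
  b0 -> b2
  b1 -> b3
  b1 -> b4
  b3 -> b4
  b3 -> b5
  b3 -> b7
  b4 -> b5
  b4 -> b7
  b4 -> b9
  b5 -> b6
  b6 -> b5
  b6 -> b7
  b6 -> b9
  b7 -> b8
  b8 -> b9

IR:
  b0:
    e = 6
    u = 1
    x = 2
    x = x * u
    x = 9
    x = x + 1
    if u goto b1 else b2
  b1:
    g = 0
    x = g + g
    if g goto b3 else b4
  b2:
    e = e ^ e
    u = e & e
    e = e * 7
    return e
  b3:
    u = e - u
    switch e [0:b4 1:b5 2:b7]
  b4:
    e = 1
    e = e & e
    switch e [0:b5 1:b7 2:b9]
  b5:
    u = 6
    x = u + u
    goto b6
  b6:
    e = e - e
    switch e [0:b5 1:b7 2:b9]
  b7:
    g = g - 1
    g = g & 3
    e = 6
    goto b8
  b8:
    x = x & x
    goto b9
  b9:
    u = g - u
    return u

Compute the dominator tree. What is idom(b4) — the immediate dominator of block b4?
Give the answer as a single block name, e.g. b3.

Answer: b1

Derivation:
idom tree: b1←b0 b2←b0 b3←b1 b4←b1 b5←b1 b6←b5 b7←b1 b8←b7 b9←b1
Dom∩ at merges:
  b4: preds {b1,b3}: {b0,b1} ∩ {b0,b1,b3} = {b0,b1}; idom=b1
  b5: preds {b3,b4,b6}: {b0,b1,b3} ∩ {b0,b1,b4} ∩ {b0,b1,b5,b6} = {b0,b1}; idom=b1
  b7: preds {b3,b4,b6}: {b0,b1,b3} ∩ {b0,b1,b4} ∩ {b0,b1,b5,b6} = {b0,b1}; idom=b1
  b9: preds {b4,b6,b8}: {b0,b1,b4} ∩ {b0,b1,b5,b6} ∩ {b0,b1,b7,b8} = {b0,b1}; idom=b1

idom(b4) = b1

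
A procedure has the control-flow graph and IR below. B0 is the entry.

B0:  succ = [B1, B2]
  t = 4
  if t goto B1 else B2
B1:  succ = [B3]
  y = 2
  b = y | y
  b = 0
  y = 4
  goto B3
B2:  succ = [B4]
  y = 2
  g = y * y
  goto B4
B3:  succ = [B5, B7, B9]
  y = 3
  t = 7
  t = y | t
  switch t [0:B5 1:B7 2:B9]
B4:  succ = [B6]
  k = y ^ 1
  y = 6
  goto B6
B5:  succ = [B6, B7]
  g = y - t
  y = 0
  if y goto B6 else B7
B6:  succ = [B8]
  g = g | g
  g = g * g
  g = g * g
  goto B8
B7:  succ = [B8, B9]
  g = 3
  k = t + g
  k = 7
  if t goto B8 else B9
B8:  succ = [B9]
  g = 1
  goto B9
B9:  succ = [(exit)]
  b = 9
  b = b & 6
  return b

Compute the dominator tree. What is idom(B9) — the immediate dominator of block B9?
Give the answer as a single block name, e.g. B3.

idom tree: B1←B0 B2←B0 B3←B1 B4←B2 B5←B3 B6←B0 B7←B3 B8←B0 B9←B0
Dom at joins:
  B6: preds {B4,B5}: {B0,B2,B4} ∩ {B0,B1,B3,B5} = {B0}; idom=B0
  B7: preds {B3,B5}: {B0,B1,B3} ∩ {B0,B1,B3,B5} = {B0,B1,B3}; idom=B3
  B8: preds {B6,B7}: {B0,B6} ∩ {B0,B1,B3,B7} = {B0}; idom=B0
  B9: preds {B3,B7,B8}: {B0,B1,B3} ∩ {B0,B1,B3,B7} ∩ {B0,B8} = {B0}; idom=B0

idom(B9) = B0

Answer: B0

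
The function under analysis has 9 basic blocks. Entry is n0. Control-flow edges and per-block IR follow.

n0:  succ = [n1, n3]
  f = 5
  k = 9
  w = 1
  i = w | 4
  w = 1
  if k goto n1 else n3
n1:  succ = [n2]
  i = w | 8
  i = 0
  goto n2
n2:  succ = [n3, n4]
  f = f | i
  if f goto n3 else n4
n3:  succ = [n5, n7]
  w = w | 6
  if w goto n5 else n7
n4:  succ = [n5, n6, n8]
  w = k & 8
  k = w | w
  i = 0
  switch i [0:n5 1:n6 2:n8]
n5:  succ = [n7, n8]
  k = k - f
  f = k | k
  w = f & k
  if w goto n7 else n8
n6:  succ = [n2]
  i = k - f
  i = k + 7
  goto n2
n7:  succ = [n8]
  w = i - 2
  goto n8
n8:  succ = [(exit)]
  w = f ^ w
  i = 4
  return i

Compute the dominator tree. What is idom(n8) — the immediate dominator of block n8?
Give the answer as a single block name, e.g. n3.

Answer: n0

Derivation:
idom tree: n1←n0 n2←n1 n3←n0 n4←n2 n5←n0 n6←n4 n7←n0 n8←n0
Dom∩ at merges:
  n2: preds {n1,n6}: {n0,n1} ∩ {n0,n1,n2,n4,n6} = {n0,n1}; idom=n1
  n3: preds {n0,n2}: {n0} ∩ {n0,n1,n2} = {n0}; idom=n0
  n5: preds {n3,n4}: {n0,n3} ∩ {n0,n1,n2,n4} = {n0}; idom=n0
  n7: preds {n3,n5}: {n0,n3} ∩ {n0,n5} = {n0}; idom=n0
  n8: preds {n4,n5,n7}: {n0,n1,n2,n4} ∩ {n0,n5} ∩ {n0,n7} = {n0}; idom=n0

idom(n8) = n0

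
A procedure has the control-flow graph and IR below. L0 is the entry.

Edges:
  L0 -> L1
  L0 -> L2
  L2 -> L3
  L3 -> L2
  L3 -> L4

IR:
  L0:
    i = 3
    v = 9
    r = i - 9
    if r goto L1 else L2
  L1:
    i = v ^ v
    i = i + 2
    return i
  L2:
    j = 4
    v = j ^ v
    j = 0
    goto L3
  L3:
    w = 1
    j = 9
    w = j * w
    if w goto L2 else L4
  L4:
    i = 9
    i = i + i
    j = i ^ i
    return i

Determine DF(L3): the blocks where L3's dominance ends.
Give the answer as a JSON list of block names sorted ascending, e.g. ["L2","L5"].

Answer: ["L2"]

Working:
idom tree: L1←L0 L2←L0 L3←L2 L4←L3
Dom∩ at merges:
  L2: preds {L0,L3}: {L0} ∩ {L0,L2,L3} = {L0}; idom=L0

DF derivation:
  L2←L0: walk · to L0
  L2←L3: walk L3→L2 to L0
  DF(L0)=∅
  DF(L1)=∅
  DF(L2)={L2}
  DF(L3)={L2}
  DF(L4)=∅

DF(L3) = ["L2"]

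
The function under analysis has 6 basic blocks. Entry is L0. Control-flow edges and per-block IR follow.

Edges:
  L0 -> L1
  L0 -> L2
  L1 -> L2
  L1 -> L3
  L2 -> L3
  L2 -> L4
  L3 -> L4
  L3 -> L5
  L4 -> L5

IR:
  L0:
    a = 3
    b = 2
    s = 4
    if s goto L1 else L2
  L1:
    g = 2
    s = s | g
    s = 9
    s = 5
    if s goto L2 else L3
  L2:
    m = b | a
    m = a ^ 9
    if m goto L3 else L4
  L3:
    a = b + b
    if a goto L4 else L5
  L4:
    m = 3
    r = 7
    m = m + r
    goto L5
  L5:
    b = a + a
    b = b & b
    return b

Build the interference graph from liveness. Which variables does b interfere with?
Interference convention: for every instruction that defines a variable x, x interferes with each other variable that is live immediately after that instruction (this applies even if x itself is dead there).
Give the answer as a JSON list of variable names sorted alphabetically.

Answer: ["a", "g", "m", "s"]

Working:
Block summaries:
  L0: {a,b,s} / ∅
  L1: {g,s} / {s}
  L2: {m} / {a,b}
  L3: {a} / {b}
  L4: {m,r} / ∅
  L5: {b} / {a}

Live sets:
  L0: in=∅ out={a,b,s}
  L1: in={a,b,s} out={a,b}
  L2: in={a,b} out={a,b}
  L3: in={b} out={a}
  L4: in={a} out={a}
  L5: in={a} out=∅

Interfere edges:
  a↔{b,g,m,r,s}
  b↔{a,g,m,s}
  g↔{a,b,s}
  m↔{a,b,r}
  r↔{a,m}
  s↔{a,b,g}

N(b) = ["a", "g", "m", "s"]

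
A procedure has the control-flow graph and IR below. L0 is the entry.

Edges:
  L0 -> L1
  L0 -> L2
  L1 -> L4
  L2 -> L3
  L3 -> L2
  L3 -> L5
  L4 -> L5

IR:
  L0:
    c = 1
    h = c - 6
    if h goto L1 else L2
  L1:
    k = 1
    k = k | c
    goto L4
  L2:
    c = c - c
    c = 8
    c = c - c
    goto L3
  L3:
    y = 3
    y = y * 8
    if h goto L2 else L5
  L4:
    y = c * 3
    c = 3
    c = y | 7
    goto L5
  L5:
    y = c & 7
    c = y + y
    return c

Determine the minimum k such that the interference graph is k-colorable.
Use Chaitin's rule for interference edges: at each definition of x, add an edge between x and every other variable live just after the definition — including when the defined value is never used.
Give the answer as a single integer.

Per-block:
  L0: def={c,h} ue=∅
  L1: def={k} ue={c}
  L2: def={c} ue={c}
  L3: def={y} ue={h}
  L4: def={c,y} ue={c}
  L5: def={c,y} ue={c}

Liveness:
  L0: in=∅ out={c,h}
  L1: in={c} out={c}
  L2: in={c,h} out={c,h}
  L3: in={c,h} out={c,h}
  L4: in={c} out={c}
  L5: in={c} out=∅

Interference:
  c — {h,k,y}
  h — {c,y}
  k — {c}
  y — {c,h}

Chromatic number:
  lower bound: {c,h,y} mutually conflict ⇒ χ ≥ 3
  3-colouring: r0={c}  r1={h,k}  r2={y}
  χ = 3

Answer: 3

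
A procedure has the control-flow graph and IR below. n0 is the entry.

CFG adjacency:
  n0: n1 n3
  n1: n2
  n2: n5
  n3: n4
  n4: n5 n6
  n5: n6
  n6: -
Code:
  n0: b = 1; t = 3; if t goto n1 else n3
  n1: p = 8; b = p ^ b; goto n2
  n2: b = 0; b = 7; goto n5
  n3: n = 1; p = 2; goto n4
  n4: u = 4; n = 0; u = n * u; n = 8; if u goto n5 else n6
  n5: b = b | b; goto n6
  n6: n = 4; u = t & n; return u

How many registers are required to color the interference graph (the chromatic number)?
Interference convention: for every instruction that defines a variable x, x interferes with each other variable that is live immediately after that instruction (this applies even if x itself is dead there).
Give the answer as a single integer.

Answer: 4

Analysis:
Per-block:
  n0: {b,t} / ∅
  n1: {b,p} / {b}
  n2: {b} / ∅
  n3: {n,p} / ∅
  n4: {n,u} / ∅
  n5: {b} / {b}
  n6: {n,u} / {t}

Backward fixpoint:
  n0: in=∅ out={b,t}
  n1: in={b,t} out={t}
  n2: in={t} out={b,t}
  n3: in={b,t} out={b,t}
  n4: in={b,t} out={b,t}
  n5: in={b,t} out={t}
  n6: in={t} out=∅

Interference:
  b↔{n,p,t,u}
  n↔{b,t,u}
  p↔{b,t}
  t↔{b,n,p,u}
  u↔{b,n,t}

Chromatic number:
  clique {b,n,t,u} ⇒ need ≥ 4
  4-colouring: R0={b}  R1={t}  R2={n,p}  R3={u}
  χ = 4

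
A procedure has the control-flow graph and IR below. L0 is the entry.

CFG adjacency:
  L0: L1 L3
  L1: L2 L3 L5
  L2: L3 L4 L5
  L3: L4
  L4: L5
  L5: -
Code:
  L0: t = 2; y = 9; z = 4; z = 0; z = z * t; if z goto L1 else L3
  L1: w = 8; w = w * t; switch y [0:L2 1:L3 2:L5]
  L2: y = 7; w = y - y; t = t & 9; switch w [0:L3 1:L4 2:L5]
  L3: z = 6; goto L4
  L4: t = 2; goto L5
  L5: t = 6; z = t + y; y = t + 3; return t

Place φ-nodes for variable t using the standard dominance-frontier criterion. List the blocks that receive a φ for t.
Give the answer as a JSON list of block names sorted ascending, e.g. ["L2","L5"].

idom tree: L1←L0 L2←L1 L3←L0 L4←L0 L5←L0
Dom at joins:
  L3: preds {L0,L1,L2}: {L0} ∩ {L0,L1} ∩ {L0,L1,L2} = {L0}; idom=L0
  L4: preds {L2,L3}: {L0,L1,L2} ∩ {L0,L3} = {L0}; idom=L0
  L5: preds {L1,L2,L4}: {L0,L1} ∩ {L0,L1,L2} ∩ {L0,L4} = {L0}; idom=L0

DF derivation:
  join L3 pred L0: · stop@L0
  join L3 pred L1: L1 stop@L0
  join L3 pred L2: L2→L1 stop@L0
  join L4 pred L2: L2→L1 stop@L0
  join L4 pred L3: L3 stop@L0
  join L5 pred L1: L1 stop@L0
  join L5 pred L2: L2→L1 stop@L0
  join L5 pred L4: L4 stop@L0
  L0 → ∅
  L1 → {L3,L4,L5}
  L2 → {L3,L4,L5}
  L3 → {L4}
  L4 → {L5}
  L5 → ∅

φ for t: defs {L0,L2,L4,L5}
  DF⁺ = {L3,L4,L5}

Answer: ["L3", "L4", "L5"]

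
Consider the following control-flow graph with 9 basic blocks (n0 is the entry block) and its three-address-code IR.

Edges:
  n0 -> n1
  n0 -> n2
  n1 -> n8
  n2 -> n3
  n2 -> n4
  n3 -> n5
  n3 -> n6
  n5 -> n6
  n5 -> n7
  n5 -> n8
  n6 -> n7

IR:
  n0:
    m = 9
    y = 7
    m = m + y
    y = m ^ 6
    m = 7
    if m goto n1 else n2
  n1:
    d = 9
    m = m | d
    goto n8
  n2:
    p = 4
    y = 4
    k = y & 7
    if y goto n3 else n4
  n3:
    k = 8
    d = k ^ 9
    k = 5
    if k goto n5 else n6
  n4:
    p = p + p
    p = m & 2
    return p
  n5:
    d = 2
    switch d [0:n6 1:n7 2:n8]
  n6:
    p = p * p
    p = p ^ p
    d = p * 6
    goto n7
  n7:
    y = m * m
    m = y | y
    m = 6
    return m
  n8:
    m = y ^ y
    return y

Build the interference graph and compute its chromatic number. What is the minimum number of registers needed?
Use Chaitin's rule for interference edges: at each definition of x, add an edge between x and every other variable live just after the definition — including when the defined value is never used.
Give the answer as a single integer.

Per-block:
  n0: {m,y} / ∅
  n1: {d,m} / {m}
  n2: {k,p,y} / ∅
  n3: {d,k} / ∅
  n4: {p} / {m,p}
  n5: {d} / ∅
  n6: {d,p} / {p}
  n7: {m,y} / {m}
  n8: {m} / {y}

Backward fixpoint:
  n0: in=∅ out={m,y}
  n1: in={m,y} out={y}
  n2: in={m} out={m,p,y}
  n3: in={m,p,y} out={m,p,y}
  n4: in={m,p} out=∅
  n5: in={m,p,y} out={m,p,y}
  n6: in={m,p} out={m}
  n7: in={m} out=∅
  n8: in={y} out=∅

Interfere edges:
  d — {m,p,y}
  k — {m,p,y}
  m — {d,k,p,y}
  p — {d,k,m,y}
  y — {d,k,m,p}

Registers:
  clique {d,m,p,y} ⇒ need ≥ 4
  4-colouring: R0={m}  R1={p}  R2={y}  R3={d,k}
  χ = 4

Answer: 4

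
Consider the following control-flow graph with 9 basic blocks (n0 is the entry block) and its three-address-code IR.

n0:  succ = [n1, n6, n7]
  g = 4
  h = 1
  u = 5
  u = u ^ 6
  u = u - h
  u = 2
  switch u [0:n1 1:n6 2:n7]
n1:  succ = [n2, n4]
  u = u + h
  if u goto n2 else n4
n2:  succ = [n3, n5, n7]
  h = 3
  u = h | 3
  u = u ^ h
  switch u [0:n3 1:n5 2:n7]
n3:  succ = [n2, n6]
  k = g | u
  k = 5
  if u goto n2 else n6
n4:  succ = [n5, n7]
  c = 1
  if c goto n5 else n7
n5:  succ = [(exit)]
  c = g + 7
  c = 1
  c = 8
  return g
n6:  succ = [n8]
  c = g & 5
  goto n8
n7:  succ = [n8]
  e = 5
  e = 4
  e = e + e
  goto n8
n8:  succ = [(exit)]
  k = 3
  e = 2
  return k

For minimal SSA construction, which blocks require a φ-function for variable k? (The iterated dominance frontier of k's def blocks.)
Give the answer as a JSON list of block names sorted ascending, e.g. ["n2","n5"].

idom tree: n1←n0 n2←n1 n3←n2 n4←n1 n5←n1 n6←n0 n7←n0 n8←n0
Join-block Dom:
  n2: preds {n1,n3}: {n0,n1} ∩ {n0,n1,n2,n3} = {n0,n1}; idom=n1
  n5: preds {n2,n4}: {n0,n1,n2} ∩ {n0,n1,n4} = {n0,n1}; idom=n1
  n6: preds {n0,n3}: {n0} ∩ {n0,n1,n2,n3} = {n0}; idom=n0
  n7: preds {n0,n2,n4}: {n0} ∩ {n0,n1,n2} ∩ {n0,n1,n4} = {n0}; idom=n0
  n8: preds {n6,n7}: {n0,n6} ∩ {n0,n7} = {n0}; idom=n0

DF walk-up:
  n2←n1: walk · to n1
  n2←n3: walk n3→n2 to n1
  n5←n2: walk n2 to n1
  n5←n4: walk n4 to n1
  n6←n0: walk · to n0
  n6←n3: walk n3→n2→n1 to n0
  n7←n0: walk · to n0
  n7←n2: walk n2→n1 to n0
  n7←n4: walk n4→n1 to n0
  n8←n6: walk n6 to n0
  n8←n7: walk n7 to n0
  n0 → ∅
  n1 → {n6,n7}
  n2 → {n2,n5,n6,n7}
  n3 → {n2,n6}
  n4 → {n5,n7}
  n5 → ∅
  n6 → {n8}
  n7 → {n8}
  n8 → ∅

φ for k: defs {n3,n8}
  DF⁺ = {n2,n5,n6,n7,n8}

Answer: ["n2", "n5", "n6", "n7", "n8"]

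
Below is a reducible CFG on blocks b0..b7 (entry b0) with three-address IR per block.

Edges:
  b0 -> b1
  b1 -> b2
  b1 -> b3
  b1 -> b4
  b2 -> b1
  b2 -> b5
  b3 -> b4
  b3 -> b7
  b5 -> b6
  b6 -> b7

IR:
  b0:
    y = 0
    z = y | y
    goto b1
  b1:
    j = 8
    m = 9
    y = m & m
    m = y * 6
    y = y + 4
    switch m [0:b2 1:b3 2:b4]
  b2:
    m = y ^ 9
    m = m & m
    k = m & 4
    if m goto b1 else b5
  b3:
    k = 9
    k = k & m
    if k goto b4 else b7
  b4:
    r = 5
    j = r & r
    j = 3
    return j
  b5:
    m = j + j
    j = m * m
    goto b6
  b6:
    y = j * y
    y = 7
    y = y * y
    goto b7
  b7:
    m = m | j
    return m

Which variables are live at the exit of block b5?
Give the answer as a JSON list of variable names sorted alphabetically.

Answer: ["j", "m", "y"]

Working:
Per-block:
  b0 def {y,z} use ∅
  b1 def {j,m,y} use ∅
  b2 def {k,m} use {y}
  b3 def {k} use {m}
  b4 def {j,r} use ∅
  b5 def {j,m} use {j}
  b6 def {y} use {j,y}
  b7 def {m} use {j,m}

Backward fixpoint:
  b0 li=∅ lo=∅
  b1 li=∅ lo={j,m,y}
  b2 li={j,y} lo={j,y}
  b3 li={j,m} lo={j,m}
  b4 li=∅ lo=∅
  b5 li={j,y} lo={j,m,y}
  b6 li={j,m,y} lo={j,m}
  b7 li={j,m} lo=∅

live-out(b5) = ["j", "m", "y"]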